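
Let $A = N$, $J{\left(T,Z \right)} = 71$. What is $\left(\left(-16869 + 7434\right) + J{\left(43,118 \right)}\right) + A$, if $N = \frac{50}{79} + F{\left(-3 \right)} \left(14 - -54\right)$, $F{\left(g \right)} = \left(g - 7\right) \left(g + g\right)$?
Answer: $- \frac{417386}{79} \approx -5283.4$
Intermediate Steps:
$F{\left(g \right)} = 2 g \left(-7 + g\right)$ ($F{\left(g \right)} = \left(-7 + g\right) 2 g = 2 g \left(-7 + g\right)$)
$N = \frac{322370}{79}$ ($N = \frac{50}{79} + 2 \left(-3\right) \left(-7 - 3\right) \left(14 - -54\right) = 50 \cdot \frac{1}{79} + 2 \left(-3\right) \left(-10\right) \left(14 + 54\right) = \frac{50}{79} + 60 \cdot 68 = \frac{50}{79} + 4080 = \frac{322370}{79} \approx 4080.6$)
$A = \frac{322370}{79} \approx 4080.6$
$\left(\left(-16869 + 7434\right) + J{\left(43,118 \right)}\right) + A = \left(\left(-16869 + 7434\right) + 71\right) + \frac{322370}{79} = \left(-9435 + 71\right) + \frac{322370}{79} = -9364 + \frac{322370}{79} = - \frac{417386}{79}$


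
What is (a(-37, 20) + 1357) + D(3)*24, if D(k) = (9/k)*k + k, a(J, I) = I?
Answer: 1665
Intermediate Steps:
D(k) = 9 + k
(a(-37, 20) + 1357) + D(3)*24 = (20 + 1357) + (9 + 3)*24 = 1377 + 12*24 = 1377 + 288 = 1665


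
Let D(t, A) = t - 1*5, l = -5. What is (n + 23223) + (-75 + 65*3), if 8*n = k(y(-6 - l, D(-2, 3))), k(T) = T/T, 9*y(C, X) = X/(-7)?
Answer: 186745/8 ≈ 23343.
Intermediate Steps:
D(t, A) = -5 + t (D(t, A) = t - 5 = -5 + t)
y(C, X) = -X/63 (y(C, X) = (X/(-7))/9 = (X*(-⅐))/9 = (-X/7)/9 = -X/63)
k(T) = 1
n = ⅛ (n = (⅛)*1 = ⅛ ≈ 0.12500)
(n + 23223) + (-75 + 65*3) = (⅛ + 23223) + (-75 + 65*3) = 185785/8 + (-75 + 195) = 185785/8 + 120 = 186745/8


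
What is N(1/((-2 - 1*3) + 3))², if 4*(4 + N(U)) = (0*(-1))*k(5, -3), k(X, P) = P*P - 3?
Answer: 16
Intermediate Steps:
k(X, P) = -3 + P² (k(X, P) = P² - 3 = -3 + P²)
N(U) = -4 (N(U) = -4 + ((0*(-1))*(-3 + (-3)²))/4 = -4 + (0*(-3 + 9))/4 = -4 + (0*6)/4 = -4 + (¼)*0 = -4 + 0 = -4)
N(1/((-2 - 1*3) + 3))² = (-4)² = 16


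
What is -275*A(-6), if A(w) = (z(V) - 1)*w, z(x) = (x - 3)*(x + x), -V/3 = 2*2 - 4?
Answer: -1650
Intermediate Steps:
V = 0 (V = -3*(2*2 - 4) = -3*(4 - 4) = -3*0 = 0)
z(x) = 2*x*(-3 + x) (z(x) = (-3 + x)*(2*x) = 2*x*(-3 + x))
A(w) = -w (A(w) = (2*0*(-3 + 0) - 1)*w = (2*0*(-3) - 1)*w = (0 - 1)*w = -w)
-275*A(-6) = -(-275)*(-6) = -275*6 = -1650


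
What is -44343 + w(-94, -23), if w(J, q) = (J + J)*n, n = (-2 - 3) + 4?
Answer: -44155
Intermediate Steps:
n = -1 (n = -5 + 4 = -1)
w(J, q) = -2*J (w(J, q) = (J + J)*(-1) = (2*J)*(-1) = -2*J)
-44343 + w(-94, -23) = -44343 - 2*(-94) = -44343 + 188 = -44155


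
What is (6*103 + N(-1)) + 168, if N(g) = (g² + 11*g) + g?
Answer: 775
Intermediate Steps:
N(g) = g² + 12*g
(6*103 + N(-1)) + 168 = (6*103 - (12 - 1)) + 168 = (618 - 1*11) + 168 = (618 - 11) + 168 = 607 + 168 = 775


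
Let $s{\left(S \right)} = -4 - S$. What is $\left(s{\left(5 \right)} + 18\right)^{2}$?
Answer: $81$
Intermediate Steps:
$\left(s{\left(5 \right)} + 18\right)^{2} = \left(\left(-4 - 5\right) + 18\right)^{2} = \left(-9 + 18\right)^{2} = 9^{2} = 81$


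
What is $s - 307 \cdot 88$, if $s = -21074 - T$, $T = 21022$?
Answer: $-69112$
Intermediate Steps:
$s = -42096$ ($s = -21074 - 21022 = -42096$)
$s - 307 \cdot 88 = -42096 - 307 \cdot 88 = -42096 - 27016 = -69112$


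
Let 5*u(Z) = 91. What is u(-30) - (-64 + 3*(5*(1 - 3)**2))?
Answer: 111/5 ≈ 22.200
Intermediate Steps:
u(Z) = 91/5 (u(Z) = (1/5)*91 = 91/5)
u(-30) - (-64 + 3*(5*(1 - 3)**2)) = 91/5 - (-64 + 3*(5*(1 - 3)**2)) = 91/5 - (-64 + 3*(5*(-2)**2)) = 91/5 - (-64 + 3*(5*4)) = 91/5 - (-64 + 3*20) = 91/5 - (-64 + 60) = 91/5 - 1*(-4) = 91/5 + 4 = 111/5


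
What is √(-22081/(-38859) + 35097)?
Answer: 2*√13249524000759/38859 ≈ 187.34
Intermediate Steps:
√(-22081/(-38859) + 35097) = √(-22081*(-1/38859) + 35097) = √(22081/38859 + 35097) = √(1363856404/38859) = 2*√13249524000759/38859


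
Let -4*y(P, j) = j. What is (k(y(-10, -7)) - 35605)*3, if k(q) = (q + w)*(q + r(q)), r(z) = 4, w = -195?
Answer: -1762377/16 ≈ -1.1015e+5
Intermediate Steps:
y(P, j) = -j/4
k(q) = (-195 + q)*(4 + q) (k(q) = (q - 195)*(q + 4) = (-195 + q)*(4 + q))
(k(y(-10, -7)) - 35605)*3 = ((-780 + (-¼*(-7))² - (-191)*(-7)/4) - 35605)*3 = ((-780 + (7/4)² - 191*7/4) - 35605)*3 = ((-780 + 49/16 - 1337/4) - 35605)*3 = (-17779/16 - 35605)*3 = -587459/16*3 = -1762377/16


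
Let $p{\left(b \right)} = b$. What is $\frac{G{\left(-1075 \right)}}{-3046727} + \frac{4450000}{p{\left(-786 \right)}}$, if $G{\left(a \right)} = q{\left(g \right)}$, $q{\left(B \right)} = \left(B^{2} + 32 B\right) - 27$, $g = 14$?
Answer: $- \frac{6778967817481}{1197363711} \approx -5661.6$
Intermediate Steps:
$q{\left(B \right)} = -27 + B^{2} + 32 B$
$G{\left(a \right)} = 617$ ($G{\left(a \right)} = -27 + 14^{2} + 32 \cdot 14 = -27 + 196 + 448 = 617$)
$\frac{G{\left(-1075 \right)}}{-3046727} + \frac{4450000}{p{\left(-786 \right)}} = \frac{617}{-3046727} + \frac{4450000}{-786} = 617 \left(- \frac{1}{3046727}\right) + 4450000 \left(- \frac{1}{786}\right) = - \frac{617}{3046727} - \frac{2225000}{393} = - \frac{6778967817481}{1197363711}$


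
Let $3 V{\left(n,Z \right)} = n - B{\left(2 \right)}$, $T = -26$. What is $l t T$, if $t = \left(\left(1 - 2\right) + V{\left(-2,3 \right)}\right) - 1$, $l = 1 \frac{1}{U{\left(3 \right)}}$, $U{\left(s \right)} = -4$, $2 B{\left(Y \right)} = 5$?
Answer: $- \frac{91}{4} \approx -22.75$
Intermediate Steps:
$B{\left(Y \right)} = \frac{5}{2}$ ($B{\left(Y \right)} = \frac{1}{2} \cdot 5 = \frac{5}{2}$)
$V{\left(n,Z \right)} = - \frac{5}{6} + \frac{n}{3}$ ($V{\left(n,Z \right)} = \frac{n - \frac{5}{2}}{3} = \frac{- \frac{5}{2} + n}{3} = - \frac{5}{6} + \frac{n}{3}$)
$l = - \frac{1}{4}$ ($l = 1 \frac{1}{-4} = 1 \left(- \frac{1}{4}\right) = - \frac{1}{4} \approx -0.25$)
$t = - \frac{7}{2}$ ($t = \left(\left(1 - 2\right) + \left(- \frac{5}{6} + \frac{1}{3} \left(-2\right)\right)\right) - 1 = \left(\left(1 - 2\right) - \frac{3}{2}\right) - 1 = \left(-1 - \frac{3}{2}\right) - 1 = - \frac{5}{2} - 1 = - \frac{7}{2} \approx -3.5$)
$l t T = \left(- \frac{1}{4}\right) \left(- \frac{7}{2}\right) \left(-26\right) = \frac{7}{8} \left(-26\right) = - \frac{91}{4}$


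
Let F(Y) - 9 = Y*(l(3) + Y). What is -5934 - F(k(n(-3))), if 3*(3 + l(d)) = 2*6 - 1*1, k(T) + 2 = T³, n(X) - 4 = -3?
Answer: -17830/3 ≈ -5943.3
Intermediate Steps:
n(X) = 1 (n(X) = 4 - 3 = 1)
k(T) = -2 + T³
l(d) = ⅔ (l(d) = -3 + (2*6 - 1*1)/3 = -3 + (12 - 1)/3 = -3 + (⅓)*11 = -3 + 11/3 = ⅔)
F(Y) = 9 + Y*(⅔ + Y)
-5934 - F(k(n(-3))) = -5934 - (9 + (-2 + 1³)² + 2*(-2 + 1³)/3) = -5934 - (9 + (-2 + 1)² + 2*(-2 + 1)/3) = -5934 - (9 + (-1)² + (⅔)*(-1)) = -5934 - (9 + 1 - ⅔) = -5934 - 1*28/3 = -5934 - 28/3 = -17830/3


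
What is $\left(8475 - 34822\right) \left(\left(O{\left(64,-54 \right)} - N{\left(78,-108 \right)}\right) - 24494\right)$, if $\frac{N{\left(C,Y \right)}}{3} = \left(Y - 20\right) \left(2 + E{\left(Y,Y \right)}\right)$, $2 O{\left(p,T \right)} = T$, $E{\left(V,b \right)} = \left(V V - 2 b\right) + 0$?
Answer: $-119567085949$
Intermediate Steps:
$E{\left(V,b \right)} = V^{2} - 2 b$ ($E{\left(V,b \right)} = \left(V^{2} - 2 b\right) + 0 = V^{2} - 2 b$)
$O{\left(p,T \right)} = \frac{T}{2}$
$N{\left(C,Y \right)} = 3 \left(-20 + Y\right) \left(2 + Y^{2} - 2 Y\right)$ ($N{\left(C,Y \right)} = 3 \left(Y - 20\right) \left(2 + \left(Y^{2} - 2 Y\right)\right) = 3 \left(-20 + Y\right) \left(2 + Y^{2} - 2 Y\right)$)
$\left(8475 - 34822\right) \left(\left(O{\left(64,-54 \right)} - N{\left(78,-108 \right)}\right) - 24494\right) = \left(8475 - 34822\right) \left(\left(\frac{1}{2} \left(-54\right) - \left(-120 - 66 \left(-108\right)^{2} + 3 \left(-108\right)^{3} + 126 \left(-108\right)\right)\right) - 24494\right) = - 26347 \left(\left(-27 - \left(-120 - 769824 + 3 \left(-1259712\right) - 13608\right)\right) - 24494\right) = - 26347 \left(\left(-27 - \left(-120 - 769824 - 3779136 - 13608\right)\right) - 24494\right) = - 26347 \left(\left(-27 - -4562688\right) - 24494\right) = - 26347 \left(\left(-27 + 4562688\right) - 24494\right) = - 26347 \left(4562661 - 24494\right) = \left(-26347\right) 4538167 = -119567085949$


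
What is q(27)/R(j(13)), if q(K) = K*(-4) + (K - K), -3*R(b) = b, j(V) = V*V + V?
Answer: 162/91 ≈ 1.7802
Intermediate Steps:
j(V) = V + V² (j(V) = V² + V = V + V²)
R(b) = -b/3
q(K) = -4*K (q(K) = -4*K + 0 = -4*K)
q(27)/R(j(13)) = (-4*27)/((-13*(1 + 13)/3)) = -108/((-13*14/3)) = -108/((-⅓*182)) = -108/(-182/3) = -108*(-3/182) = 162/91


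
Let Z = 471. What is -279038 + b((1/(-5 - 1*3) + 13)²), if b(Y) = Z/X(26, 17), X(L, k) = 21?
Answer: -1953109/7 ≈ -2.7902e+5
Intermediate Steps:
b(Y) = 157/7 (b(Y) = 471/21 = 471*(1/21) = 157/7)
-279038 + b((1/(-5 - 1*3) + 13)²) = -279038 + 157/7 = -1953109/7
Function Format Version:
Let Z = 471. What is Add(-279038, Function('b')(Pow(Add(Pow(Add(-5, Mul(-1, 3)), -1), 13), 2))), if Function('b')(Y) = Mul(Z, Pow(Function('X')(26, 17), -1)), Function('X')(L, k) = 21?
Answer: Rational(-1953109, 7) ≈ -2.7902e+5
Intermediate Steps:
Function('b')(Y) = Rational(157, 7) (Function('b')(Y) = Mul(471, Pow(21, -1)) = Mul(471, Rational(1, 21)) = Rational(157, 7))
Add(-279038, Function('b')(Pow(Add(Pow(Add(-5, Mul(-1, 3)), -1), 13), 2))) = Add(-279038, Rational(157, 7)) = Rational(-1953109, 7)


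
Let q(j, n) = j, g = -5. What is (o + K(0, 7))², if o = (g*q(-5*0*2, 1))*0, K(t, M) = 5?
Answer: 25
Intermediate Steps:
o = 0 (o = -5*(-5*0)*2*0 = -0*2*0 = -5*0*0 = 0*0 = 0)
(o + K(0, 7))² = (0 + 5)² = 5² = 25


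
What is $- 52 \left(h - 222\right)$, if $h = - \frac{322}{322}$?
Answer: $11596$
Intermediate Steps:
$h = -1$ ($h = \left(-322\right) \frac{1}{322} = -1$)
$- 52 \left(h - 222\right) = - 52 \left(-1 - 222\right) = \left(-52\right) \left(-223\right) = 11596$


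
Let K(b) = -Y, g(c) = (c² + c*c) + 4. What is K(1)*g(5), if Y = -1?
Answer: 54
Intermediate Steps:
g(c) = 4 + 2*c² (g(c) = (c² + c²) + 4 = 2*c² + 4 = 4 + 2*c²)
K(b) = 1 (K(b) = -1*(-1) = 1)
K(1)*g(5) = 1*(4 + 2*5²) = 1*(4 + 2*25) = 1*(4 + 50) = 1*54 = 54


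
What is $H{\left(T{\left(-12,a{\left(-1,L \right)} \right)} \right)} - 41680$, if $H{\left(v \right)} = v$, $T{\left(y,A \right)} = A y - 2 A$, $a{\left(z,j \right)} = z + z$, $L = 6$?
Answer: $-41652$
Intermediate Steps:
$a{\left(z,j \right)} = 2 z$
$T{\left(y,A \right)} = - 2 A + A y$
$H{\left(T{\left(-12,a{\left(-1,L \right)} \right)} \right)} - 41680 = 2 \left(-1\right) \left(-2 - 12\right) - 41680 = \left(-2\right) \left(-14\right) - 41680 = 28 - 41680 = -41652$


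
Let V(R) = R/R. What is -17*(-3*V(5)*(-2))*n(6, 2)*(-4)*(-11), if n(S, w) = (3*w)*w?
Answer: -53856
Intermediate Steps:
n(S, w) = 3*w²
V(R) = 1
-17*(-3*V(5)*(-2))*n(6, 2)*(-4)*(-11) = -17*(-3*1*(-2))*(3*2²)*(-4)*(-11) = -17*(-3*(-2))*(3*4)*(-4)*(-11) = -17*6*12*(-4)*(-11) = -1224*(-4)*(-11) = -17*(-288)*(-11) = 4896*(-11) = -53856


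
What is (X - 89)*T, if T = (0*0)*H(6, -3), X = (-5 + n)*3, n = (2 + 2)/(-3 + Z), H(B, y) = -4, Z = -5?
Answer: 0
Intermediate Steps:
n = -½ (n = (2 + 2)/(-3 - 5) = 4/(-8) = 4*(-⅛) = -½ ≈ -0.50000)
X = -33/2 (X = (-5 - ½)*3 = -11/2*3 = -33/2 ≈ -16.500)
T = 0 (T = (0*0)*(-4) = 0*(-4) = 0)
(X - 89)*T = (-33/2 - 89)*0 = -211/2*0 = 0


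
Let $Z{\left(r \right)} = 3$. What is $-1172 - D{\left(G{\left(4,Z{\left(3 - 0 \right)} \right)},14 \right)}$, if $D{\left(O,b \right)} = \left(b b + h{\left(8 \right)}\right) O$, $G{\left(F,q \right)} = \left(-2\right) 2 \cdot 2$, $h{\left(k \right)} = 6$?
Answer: $444$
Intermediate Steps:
$G{\left(F,q \right)} = -8$ ($G{\left(F,q \right)} = \left(-4\right) 2 = -8$)
$D{\left(O,b \right)} = O \left(6 + b^{2}\right)$ ($D{\left(O,b \right)} = \left(b b + 6\right) O = \left(b^{2} + 6\right) O = \left(6 + b^{2}\right) O = O \left(6 + b^{2}\right)$)
$-1172 - D{\left(G{\left(4,Z{\left(3 - 0 \right)} \right)},14 \right)} = -1172 - - 8 \left(6 + 14^{2}\right) = -1172 - - 8 \left(6 + 196\right) = -1172 - \left(-8\right) 202 = -1172 - -1616 = -1172 + 1616 = 444$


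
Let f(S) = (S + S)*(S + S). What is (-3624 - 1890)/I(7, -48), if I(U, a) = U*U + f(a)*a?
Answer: 5514/442319 ≈ 0.012466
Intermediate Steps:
f(S) = 4*S² (f(S) = (2*S)*(2*S) = 4*S²)
I(U, a) = U² + 4*a³ (I(U, a) = U*U + (4*a²)*a = U² + 4*a³)
(-3624 - 1890)/I(7, -48) = (-3624 - 1890)/(7² + 4*(-48)³) = -5514/(49 + 4*(-110592)) = -5514/(49 - 442368) = -5514/(-442319) = -5514*(-1/442319) = 5514/442319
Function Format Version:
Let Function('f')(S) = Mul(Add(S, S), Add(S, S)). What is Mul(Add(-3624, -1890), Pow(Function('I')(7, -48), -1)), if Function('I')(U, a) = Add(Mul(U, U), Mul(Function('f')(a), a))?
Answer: Rational(5514, 442319) ≈ 0.012466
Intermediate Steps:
Function('f')(S) = Mul(4, Pow(S, 2)) (Function('f')(S) = Mul(Mul(2, S), Mul(2, S)) = Mul(4, Pow(S, 2)))
Function('I')(U, a) = Add(Pow(U, 2), Mul(4, Pow(a, 3))) (Function('I')(U, a) = Add(Mul(U, U), Mul(Mul(4, Pow(a, 2)), a)) = Add(Pow(U, 2), Mul(4, Pow(a, 3))))
Mul(Add(-3624, -1890), Pow(Function('I')(7, -48), -1)) = Mul(Add(-3624, -1890), Pow(Add(Pow(7, 2), Mul(4, Pow(-48, 3))), -1)) = Mul(-5514, Pow(Add(49, Mul(4, -110592)), -1)) = Mul(-5514, Pow(Add(49, -442368), -1)) = Mul(-5514, Pow(-442319, -1)) = Mul(-5514, Rational(-1, 442319)) = Rational(5514, 442319)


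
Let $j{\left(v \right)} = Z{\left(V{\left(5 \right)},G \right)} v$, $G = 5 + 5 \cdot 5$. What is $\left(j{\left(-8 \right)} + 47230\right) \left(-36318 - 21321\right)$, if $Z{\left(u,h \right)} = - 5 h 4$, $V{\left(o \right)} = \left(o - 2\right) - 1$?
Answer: $-2998957170$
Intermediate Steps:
$V{\left(o \right)} = -3 + o$ ($V{\left(o \right)} = \left(-2 + o\right) - 1 = -3 + o$)
$G = 30$ ($G = 5 + 25 = 30$)
$Z{\left(u,h \right)} = - 20 h$
$j{\left(v \right)} = - 600 v$ ($j{\left(v \right)} = \left(-20\right) 30 v = - 600 v$)
$\left(j{\left(-8 \right)} + 47230\right) \left(-36318 - 21321\right) = \left(\left(-600\right) \left(-8\right) + 47230\right) \left(-36318 - 21321\right) = \left(4800 + 47230\right) \left(-57639\right) = 52030 \left(-57639\right) = -2998957170$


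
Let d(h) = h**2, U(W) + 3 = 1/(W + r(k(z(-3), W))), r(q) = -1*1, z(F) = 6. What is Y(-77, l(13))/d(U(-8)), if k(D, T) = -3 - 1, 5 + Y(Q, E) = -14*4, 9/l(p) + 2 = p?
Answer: -4941/784 ≈ -6.3023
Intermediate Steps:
l(p) = 9/(-2 + p)
Y(Q, E) = -61 (Y(Q, E) = -5 - 14*4 = -5 - 56 = -61)
k(D, T) = -4
r(q) = -1
U(W) = -3 + 1/(-1 + W) (U(W) = -3 + 1/(W - 1) = -3 + 1/(-1 + W))
Y(-77, l(13))/d(U(-8)) = -61*(-1 - 8)**2/(4 - 3*(-8))**2 = -61*81/(4 + 24)**2 = -61/((-1/9*28)**2) = -61/((-28/9)**2) = -61/784/81 = -61*81/784 = -4941/784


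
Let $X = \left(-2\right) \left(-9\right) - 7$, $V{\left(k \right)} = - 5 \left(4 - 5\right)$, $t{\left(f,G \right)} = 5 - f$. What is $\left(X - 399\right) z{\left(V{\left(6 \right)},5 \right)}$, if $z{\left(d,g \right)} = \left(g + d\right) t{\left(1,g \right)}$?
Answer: $-15520$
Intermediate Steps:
$V{\left(k \right)} = 5$ ($V{\left(k \right)} = \left(-5\right) \left(-1\right) = 5$)
$X = 11$ ($X = 18 - 7 = 11$)
$z{\left(d,g \right)} = 4 d + 4 g$ ($z{\left(d,g \right)} = \left(g + d\right) \left(5 - 1\right) = \left(d + g\right) \left(5 - 1\right) = \left(d + g\right) 4 = 4 d + 4 g$)
$\left(X - 399\right) z{\left(V{\left(6 \right)},5 \right)} = \left(11 - 399\right) \left(4 \cdot 5 + 4 \cdot 5\right) = - 388 \left(20 + 20\right) = \left(-388\right) 40 = -15520$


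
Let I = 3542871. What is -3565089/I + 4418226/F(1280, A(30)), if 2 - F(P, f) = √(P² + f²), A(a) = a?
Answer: -343987459917/53776057952 - 15954705*√97/45536 ≈ -3457.2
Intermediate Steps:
F(P, f) = 2 - √(P² + f²)
-3565089/I + 4418226/F(1280, A(30)) = -3565089/3542871 + 4418226/(2 - √(1280² + 30²)) = -3565089*1/3542871 + 4418226/(2 - √(1638400 + 900)) = -1188363/1180957 + 4418226/(2 - √1639300) = -1188363/1180957 + 4418226/(2 - 130*√97)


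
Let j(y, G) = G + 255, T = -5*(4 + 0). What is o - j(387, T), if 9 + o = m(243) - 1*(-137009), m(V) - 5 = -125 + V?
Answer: 136888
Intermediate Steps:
T = -20 (T = -5*4 = -20)
m(V) = -120 + V (m(V) = 5 + (-125 + V) = -120 + V)
j(y, G) = 255 + G
o = 137123 (o = -9 + ((-120 + 243) - 1*(-137009)) = -9 + (123 + 137009) = -9 + 137132 = 137123)
o - j(387, T) = 137123 - (255 - 20) = 137123 - 1*235 = 137123 - 235 = 136888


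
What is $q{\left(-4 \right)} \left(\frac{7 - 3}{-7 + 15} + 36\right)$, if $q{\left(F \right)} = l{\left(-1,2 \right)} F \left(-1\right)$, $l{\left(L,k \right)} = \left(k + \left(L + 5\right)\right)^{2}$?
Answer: $5256$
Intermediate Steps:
$l{\left(L,k \right)} = \left(5 + L + k\right)^{2}$ ($l{\left(L,k \right)} = \left(k + \left(5 + L\right)\right)^{2} = \left(5 + L + k\right)^{2}$)
$q{\left(F \right)} = - 36 F$ ($q{\left(F \right)} = \left(5 - 1 + 2\right)^{2} F \left(-1\right) = 6^{2} F \left(-1\right) = 36 F \left(-1\right) = - 36 F$)
$q{\left(-4 \right)} \left(\frac{7 - 3}{-7 + 15} + 36\right) = \left(-36\right) \left(-4\right) \left(\frac{7 - 3}{-7 + 15} + 36\right) = 144 \left(\frac{4}{8} + 36\right) = 144 \left(4 \cdot \frac{1}{8} + 36\right) = 144 \left(\frac{1}{2} + 36\right) = 144 \cdot \frac{73}{2} = 5256$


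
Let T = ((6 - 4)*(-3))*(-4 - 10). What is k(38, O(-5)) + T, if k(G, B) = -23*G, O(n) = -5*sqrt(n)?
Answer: -790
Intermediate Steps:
T = 84 (T = (2*(-3))*(-14) = -6*(-14) = 84)
k(38, O(-5)) + T = -23*38 + 84 = -874 + 84 = -790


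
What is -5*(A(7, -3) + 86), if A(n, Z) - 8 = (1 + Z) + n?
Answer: -495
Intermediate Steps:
A(n, Z) = 9 + Z + n (A(n, Z) = 8 + ((1 + Z) + n) = 8 + (1 + Z + n) = 9 + Z + n)
-5*(A(7, -3) + 86) = -5*((9 - 3 + 7) + 86) = -5*(13 + 86) = -5*99 = -495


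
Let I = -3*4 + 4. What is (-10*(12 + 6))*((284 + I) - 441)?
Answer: 29700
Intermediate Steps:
I = -8 (I = -12 + 4 = -8)
(-10*(12 + 6))*((284 + I) - 441) = (-10*(12 + 6))*((284 - 8) - 441) = (-10*18)*(276 - 441) = -180*(-165) = 29700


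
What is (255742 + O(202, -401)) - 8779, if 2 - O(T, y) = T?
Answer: 246763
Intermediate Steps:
O(T, y) = 2 - T
(255742 + O(202, -401)) - 8779 = (255742 + (2 - 1*202)) - 8779 = (255742 + (2 - 202)) - 8779 = (255742 - 200) - 8779 = 255542 - 8779 = 246763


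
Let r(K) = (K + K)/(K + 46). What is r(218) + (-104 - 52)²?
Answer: 1606285/66 ≈ 24338.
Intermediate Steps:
r(K) = 2*K/(46 + K) (r(K) = (2*K)/(46 + K) = 2*K/(46 + K))
r(218) + (-104 - 52)² = 2*218/(46 + 218) + (-104 - 52)² = 2*218/264 + (-156)² = 2*218*(1/264) + 24336 = 109/66 + 24336 = 1606285/66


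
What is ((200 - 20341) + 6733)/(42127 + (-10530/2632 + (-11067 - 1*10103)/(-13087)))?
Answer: -230919172736/725490877149 ≈ -0.31829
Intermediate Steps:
((200 - 20341) + 6733)/(42127 + (-10530/2632 + (-11067 - 1*10103)/(-13087))) = (-20141 + 6733)/(42127 + (-10530*1/2632 + (-11067 - 10103)*(-1/13087))) = -13408/(42127 + (-5265/1316 - 21170*(-1/13087))) = -13408/(42127 + (-5265/1316 + 21170/13087)) = -13408/(42127 - 41043335/17222492) = -13408/725490877149/17222492 = -13408*17222492/725490877149 = -230919172736/725490877149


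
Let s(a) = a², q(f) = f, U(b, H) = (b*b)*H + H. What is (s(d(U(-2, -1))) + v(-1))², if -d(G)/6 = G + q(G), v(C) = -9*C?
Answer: 13024881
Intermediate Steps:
U(b, H) = H + H*b² (U(b, H) = b²*H + H = H*b² + H = H + H*b²)
d(G) = -12*G (d(G) = -6*(G + G) = -12*G)
(s(d(U(-2, -1))) + v(-1))² = ((-(-12)*(1 + (-2)²))² - 9*(-1))² = ((-(-12)*(1 + 4))² + 9)² = ((-(-12)*5)² + 9)² = ((-12*(-5))² + 9)² = (60² + 9)² = (3600 + 9)² = 3609² = 13024881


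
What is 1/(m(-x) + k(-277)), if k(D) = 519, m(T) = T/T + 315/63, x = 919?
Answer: 1/525 ≈ 0.0019048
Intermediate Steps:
m(T) = 6 (m(T) = 1 + 315*(1/63) = 1 + 5 = 6)
1/(m(-x) + k(-277)) = 1/(6 + 519) = 1/525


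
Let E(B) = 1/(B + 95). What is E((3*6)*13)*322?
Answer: 46/47 ≈ 0.97872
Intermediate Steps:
E(B) = 1/(95 + B)
E((3*6)*13)*322 = 322/(95 + (3*6)*13) = 322/(95 + 18*13) = 322/(95 + 234) = 322/329 = (1/329)*322 = 46/47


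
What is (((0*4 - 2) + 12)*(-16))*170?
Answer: -27200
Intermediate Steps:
(((0*4 - 2) + 12)*(-16))*170 = (((0 - 2) + 12)*(-16))*170 = ((-2 + 12)*(-16))*170 = (10*(-16))*170 = -160*170 = -27200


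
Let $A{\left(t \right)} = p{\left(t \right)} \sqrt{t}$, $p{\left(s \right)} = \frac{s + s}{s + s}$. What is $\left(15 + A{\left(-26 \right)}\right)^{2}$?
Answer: $\left(15 + i \sqrt{26}\right)^{2} \approx 199.0 + 152.97 i$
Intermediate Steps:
$p{\left(s \right)} = 1$ ($p{\left(s \right)} = \frac{2 s}{2 s} = 2 s \frac{1}{2 s} = 1$)
$A{\left(t \right)} = \sqrt{t}$ ($A{\left(t \right)} = 1 \sqrt{t} = \sqrt{t}$)
$\left(15 + A{\left(-26 \right)}\right)^{2} = \left(15 + \sqrt{-26}\right)^{2} = \left(15 + i \sqrt{26}\right)^{2}$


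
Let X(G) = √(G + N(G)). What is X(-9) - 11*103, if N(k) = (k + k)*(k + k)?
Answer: -1133 + 3*√35 ≈ -1115.3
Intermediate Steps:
N(k) = 4*k² (N(k) = (2*k)*(2*k) = 4*k²)
X(G) = √(G + 4*G²)
X(-9) - 11*103 = √(-9*(1 + 4*(-9))) - 11*103 = √(-9*(1 - 36)) - 1133 = √(-9*(-35)) - 1133 = √315 - 1133 = 3*√35 - 1133 = -1133 + 3*√35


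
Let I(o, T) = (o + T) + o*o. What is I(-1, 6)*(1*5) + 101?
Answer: 131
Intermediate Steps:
I(o, T) = T + o + o**2 (I(o, T) = (T + o) + o**2 = T + o + o**2)
I(-1, 6)*(1*5) + 101 = (6 - 1 + (-1)**2)*(1*5) + 101 = (6 - 1 + 1)*5 + 101 = 6*5 + 101 = 30 + 101 = 131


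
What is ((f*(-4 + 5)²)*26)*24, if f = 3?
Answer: 1872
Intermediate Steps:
((f*(-4 + 5)²)*26)*24 = ((3*(-4 + 5)²)*26)*24 = ((3*1²)*26)*24 = ((3*1)*26)*24 = (3*26)*24 = 78*24 = 1872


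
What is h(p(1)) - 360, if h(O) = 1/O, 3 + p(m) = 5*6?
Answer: -9719/27 ≈ -359.96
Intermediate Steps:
p(m) = 27 (p(m) = -3 + 5*6 = -3 + 30 = 27)
h(O) = 1/O
h(p(1)) - 360 = 1/27 - 360 = -9719/27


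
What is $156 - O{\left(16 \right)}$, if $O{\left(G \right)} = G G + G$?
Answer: $-116$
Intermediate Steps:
$O{\left(G \right)} = G + G^{2}$ ($O{\left(G \right)} = G^{2} + G = G + G^{2}$)
$156 - O{\left(16 \right)} = 156 - 16 \left(1 + 16\right) = 156 - 16 \cdot 17 = 156 - 272 = -116$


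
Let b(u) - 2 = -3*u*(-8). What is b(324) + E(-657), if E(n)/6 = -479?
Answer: 4904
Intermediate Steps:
b(u) = 2 + 24*u (b(u) = 2 - 3*u*(-8) = 2 + 24*u)
E(n) = -2874 (E(n) = 6*(-479) = -2874)
b(324) + E(-657) = (2 + 24*324) - 2874 = (2 + 7776) - 2874 = 7778 - 2874 = 4904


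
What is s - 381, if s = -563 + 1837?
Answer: 893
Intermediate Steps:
s = 1274
s - 381 = 1274 - 381 = 893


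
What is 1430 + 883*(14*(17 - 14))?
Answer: 38516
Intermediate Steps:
1430 + 883*(14*(17 - 14)) = 1430 + 883*(14*3) = 1430 + 883*42 = 1430 + 37086 = 38516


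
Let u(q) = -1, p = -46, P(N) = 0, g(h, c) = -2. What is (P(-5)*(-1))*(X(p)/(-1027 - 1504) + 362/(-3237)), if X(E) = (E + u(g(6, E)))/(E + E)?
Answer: 0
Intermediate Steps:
X(E) = (-1 + E)/(2*E) (X(E) = (E - 1)/(E + E) = (-1 + E)/((2*E)) = (-1 + E)*(1/(2*E)) = (-1 + E)/(2*E))
(P(-5)*(-1))*(X(p)/(-1027 - 1504) + 362/(-3237)) = (0*(-1))*(((1/2)*(-1 - 46)/(-46))/(-1027 - 1504) + 362/(-3237)) = 0*(((1/2)*(-1/46)*(-47))/(-2531) + 362*(-1/3237)) = 0*((47/92)*(-1/2531) - 362/3237) = 0*(-47/232852 - 362/3237) = 0*(-84444563/753741924) = 0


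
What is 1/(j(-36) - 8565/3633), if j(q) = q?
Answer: -1211/46451 ≈ -0.026070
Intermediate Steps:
1/(j(-36) - 8565/3633) = 1/(-36 - 8565/3633) = 1/(-36 - 8565*1/3633) = 1/(-36 - 2855/1211) = 1/(-46451/1211) = -1211/46451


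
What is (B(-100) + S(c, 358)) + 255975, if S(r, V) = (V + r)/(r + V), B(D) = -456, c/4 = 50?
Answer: 255520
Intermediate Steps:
c = 200 (c = 4*50 = 200)
S(r, V) = 1 (S(r, V) = (V + r)/(V + r) = 1)
(B(-100) + S(c, 358)) + 255975 = (-456 + 1) + 255975 = -455 + 255975 = 255520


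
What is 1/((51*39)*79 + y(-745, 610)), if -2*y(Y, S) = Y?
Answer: 2/315007 ≈ 6.3491e-6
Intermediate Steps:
y(Y, S) = -Y/2
1/((51*39)*79 + y(-745, 610)) = 1/((51*39)*79 - 1/2*(-745)) = 1/(1989*79 + 745/2) = 1/(157131 + 745/2) = 1/(315007/2) = 2/315007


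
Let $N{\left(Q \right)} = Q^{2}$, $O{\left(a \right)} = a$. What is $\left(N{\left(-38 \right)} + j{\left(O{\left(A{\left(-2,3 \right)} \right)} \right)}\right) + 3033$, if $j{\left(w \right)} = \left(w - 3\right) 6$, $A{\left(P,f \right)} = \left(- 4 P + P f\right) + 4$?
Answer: $4495$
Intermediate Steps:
$A{\left(P,f \right)} = 4 - 4 P + P f$
$j{\left(w \right)} = -18 + 6 w$ ($j{\left(w \right)} = \left(-3 + w\right) 6 = -18 + 6 w$)
$\left(N{\left(-38 \right)} + j{\left(O{\left(A{\left(-2,3 \right)} \right)} \right)}\right) + 3033 = \left(\left(-38\right)^{2} - \left(18 - 6 \left(4 - -8 - 6\right)\right)\right) + 3033 = \left(1444 - \left(18 - 6 \left(4 + 8 - 6\right)\right)\right) + 3033 = \left(1444 + \left(-18 + 6 \cdot 6\right)\right) + 3033 = \left(1444 + \left(-18 + 36\right)\right) + 3033 = \left(1444 + 18\right) + 3033 = 1462 + 3033 = 4495$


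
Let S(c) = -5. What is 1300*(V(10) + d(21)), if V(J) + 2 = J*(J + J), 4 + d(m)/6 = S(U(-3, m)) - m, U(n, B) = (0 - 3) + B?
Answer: 23400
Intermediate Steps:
U(n, B) = -3 + B
d(m) = -54 - 6*m (d(m) = -24 + 6*(-5 - m) = -24 + (-30 - 6*m) = -54 - 6*m)
V(J) = -2 + 2*J² (V(J) = -2 + J*(J + J) = -2 + J*(2*J) = -2 + 2*J²)
1300*(V(10) + d(21)) = 1300*((-2 + 2*10²) + (-54 - 6*21)) = 1300*((-2 + 2*100) + (-54 - 126)) = 1300*((-2 + 200) - 180) = 1300*(198 - 180) = 1300*18 = 23400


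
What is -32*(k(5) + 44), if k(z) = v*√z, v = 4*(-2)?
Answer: -1408 + 256*√5 ≈ -835.57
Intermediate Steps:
v = -8
k(z) = -8*√z
-32*(k(5) + 44) = -32*(-8*√5 + 44) = -32*(44 - 8*√5) = -1408 + 256*√5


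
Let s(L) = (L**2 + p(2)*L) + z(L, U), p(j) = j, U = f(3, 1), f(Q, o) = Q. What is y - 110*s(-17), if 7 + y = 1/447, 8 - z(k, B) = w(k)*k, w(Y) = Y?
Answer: 1275292/447 ≈ 2853.0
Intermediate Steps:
U = 3
z(k, B) = 8 - k**2 (z(k, B) = 8 - k*k = 8 - k**2)
s(L) = 8 + 2*L (s(L) = (L**2 + 2*L) + (8 - L**2) = 8 + 2*L)
y = -3128/447 (y = -7 + 1/447 = -3128/447 ≈ -6.9978)
y - 110*s(-17) = -3128/447 - 110*(8 + 2*(-17)) = -3128/447 - 110*(8 - 34) = -3128/447 - 110*(-26) = -3128/447 + 2860 = 1275292/447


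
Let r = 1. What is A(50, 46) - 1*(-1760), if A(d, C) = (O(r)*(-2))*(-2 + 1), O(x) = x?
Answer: 1762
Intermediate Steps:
A(d, C) = 2 (A(d, C) = (1*(-2))*(-2 + 1) = -2*(-1) = 2)
A(50, 46) - 1*(-1760) = 2 - 1*(-1760) = 2 + 1760 = 1762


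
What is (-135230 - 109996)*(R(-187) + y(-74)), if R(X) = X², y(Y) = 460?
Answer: -8688111954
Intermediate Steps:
(-135230 - 109996)*(R(-187) + y(-74)) = (-135230 - 109996)*((-187)² + 460) = -245226*(34969 + 460) = -245226*35429 = -8688111954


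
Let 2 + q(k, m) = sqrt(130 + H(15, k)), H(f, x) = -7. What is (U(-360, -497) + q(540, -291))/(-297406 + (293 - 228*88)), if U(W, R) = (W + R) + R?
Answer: 1356/317177 - sqrt(123)/317177 ≈ 0.0042403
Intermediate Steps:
q(k, m) = -2 + sqrt(123) (q(k, m) = -2 + sqrt(130 - 7) = -2 + sqrt(123))
U(W, R) = W + 2*R (U(W, R) = (R + W) + R = W + 2*R)
(U(-360, -497) + q(540, -291))/(-297406 + (293 - 228*88)) = ((-360 + 2*(-497)) + (-2 + sqrt(123)))/(-297406 + (293 - 228*88)) = ((-360 - 994) + (-2 + sqrt(123)))/(-297406 + (293 - 20064)) = (-1354 + (-2 + sqrt(123)))/(-297406 - 19771) = (-1356 + sqrt(123))/(-317177) = (-1356 + sqrt(123))*(-1/317177) = 1356/317177 - sqrt(123)/317177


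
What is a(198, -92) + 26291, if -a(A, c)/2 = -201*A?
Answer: 105887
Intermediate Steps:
a(A, c) = 402*A (a(A, c) = -(-402)*A = 402*A)
a(198, -92) + 26291 = 402*198 + 26291 = 79596 + 26291 = 105887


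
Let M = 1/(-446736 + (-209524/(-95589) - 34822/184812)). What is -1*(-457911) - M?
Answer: 602305618896801234261/1315333370226653 ≈ 4.5791e+5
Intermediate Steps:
M = -2944332378/1315333370226653 (M = 1/(-446736 + (-209524*(-1/95589) - 34822*1/184812)) = 1/(-446736 + (209524/95589 - 17411/92406)) = 1/(-446736 + 5898991555/2944332378) = 1/(-1315333370226653/2944332378) = -2944332378/1315333370226653 ≈ -2.2385e-6)
-1*(-457911) - M = -1*(-457911) - 1*(-2944332378/1315333370226653) = 457911 + 2944332378/1315333370226653 = 602305618896801234261/1315333370226653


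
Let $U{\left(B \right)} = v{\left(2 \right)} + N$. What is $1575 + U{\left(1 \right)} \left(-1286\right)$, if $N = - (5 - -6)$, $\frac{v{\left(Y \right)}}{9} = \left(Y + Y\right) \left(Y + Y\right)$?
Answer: $-169463$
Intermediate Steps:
$v{\left(Y \right)} = 36 Y^{2}$ ($v{\left(Y \right)} = 9 \left(Y + Y\right) \left(Y + Y\right) = 9 \cdot 2 Y 2 Y = 9 \cdot 4 Y^{2} = 36 Y^{2}$)
$N = -11$ ($N = - (5 + 6) = \left(-1\right) 11 = -11$)
$U{\left(B \right)} = 133$ ($U{\left(B \right)} = 36 \cdot 2^{2} - 11 = 36 \cdot 4 - 11 = 144 - 11 = 133$)
$1575 + U{\left(1 \right)} \left(-1286\right) = 1575 + 133 \left(-1286\right) = 1575 - 171038 = -169463$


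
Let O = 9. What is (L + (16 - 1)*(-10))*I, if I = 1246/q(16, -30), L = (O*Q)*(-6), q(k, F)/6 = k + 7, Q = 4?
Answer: -76006/23 ≈ -3304.6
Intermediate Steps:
q(k, F) = 42 + 6*k (q(k, F) = 6*(k + 7) = 6*(7 + k) = 42 + 6*k)
L = -216 (L = (9*4)*(-6) = 36*(-6) = -216)
I = 623/69 (I = 1246/(42 + 6*16) = 1246/(42 + 96) = 1246/138 = 1246*(1/138) = 623/69 ≈ 9.0290)
(L + (16 - 1)*(-10))*I = (-216 + (16 - 1)*(-10))*(623/69) = (-216 + 15*(-10))*(623/69) = (-216 - 150)*(623/69) = -366*623/69 = -76006/23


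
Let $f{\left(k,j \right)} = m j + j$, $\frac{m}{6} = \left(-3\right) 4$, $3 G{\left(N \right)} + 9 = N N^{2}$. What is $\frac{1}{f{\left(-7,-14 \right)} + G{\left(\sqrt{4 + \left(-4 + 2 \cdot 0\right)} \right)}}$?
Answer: $\frac{1}{991} \approx 0.0010091$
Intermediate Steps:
$G{\left(N \right)} = -3 + \frac{N^{3}}{3}$ ($G{\left(N \right)} = -3 + \frac{N N^{2}}{3} = -3 + \frac{N^{3}}{3}$)
$m = -72$ ($m = 6 \left(\left(-3\right) 4\right) = 6 \left(-12\right) = -72$)
$f{\left(k,j \right)} = - 71 j$ ($f{\left(k,j \right)} = - 72 j + j = - 71 j$)
$\frac{1}{f{\left(-7,-14 \right)} + G{\left(\sqrt{4 + \left(-4 + 2 \cdot 0\right)} \right)}} = \frac{1}{\left(-71\right) \left(-14\right) - \left(3 - \frac{\left(\sqrt{4 + \left(-4 + 2 \cdot 0\right)}\right)^{3}}{3}\right)} = \frac{1}{994 - \left(3 - \frac{\left(\sqrt{4 + \left(-4 + 0\right)}\right)^{3}}{3}\right)} = \frac{1}{994 - \left(3 - \frac{\left(\sqrt{4 - 4}\right)^{3}}{3}\right)} = \frac{1}{994 - \left(3 - \frac{\left(\sqrt{0}\right)^{3}}{3}\right)} = \frac{1}{994 - \left(3 - \frac{0^{3}}{3}\right)} = \frac{1}{994 + \left(-3 + \frac{1}{3} \cdot 0\right)} = \frac{1}{994 + \left(-3 + 0\right)} = \frac{1}{994 - 3} = \frac{1}{991}$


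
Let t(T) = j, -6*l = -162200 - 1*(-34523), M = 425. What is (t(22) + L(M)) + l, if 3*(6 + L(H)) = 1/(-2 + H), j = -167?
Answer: 53568299/2538 ≈ 21107.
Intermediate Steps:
l = 42559/2 (l = -(-162200 - 1*(-34523))/6 = -(-162200 + 34523)/6 = -⅙*(-127677) = 42559/2 ≈ 21280.)
t(T) = -167
L(H) = -6 + 1/(3*(-2 + H))
(t(22) + L(M)) + l = (-167 + (37 - 18*425)/(3*(-2 + 425))) + 42559/2 = (-167 + (⅓)*(37 - 7650)/423) + 42559/2 = (-167 + (⅓)*(1/423)*(-7613)) + 42559/2 = (-167 - 7613/1269) + 42559/2 = -219536/1269 + 42559/2 = 53568299/2538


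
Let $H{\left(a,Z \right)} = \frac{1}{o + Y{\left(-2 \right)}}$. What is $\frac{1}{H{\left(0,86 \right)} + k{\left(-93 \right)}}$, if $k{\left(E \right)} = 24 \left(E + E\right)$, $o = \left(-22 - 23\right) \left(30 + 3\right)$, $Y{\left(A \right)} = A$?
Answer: $- \frac{1487}{6637969} \approx -0.00022401$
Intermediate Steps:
$o = -1485$ ($o = \left(-45\right) 33 = -1485$)
$k{\left(E \right)} = 48 E$ ($k{\left(E \right)} = 24 \cdot 2 E = 48 E$)
$H{\left(a,Z \right)} = - \frac{1}{1487}$ ($H{\left(a,Z \right)} = \frac{1}{-1485 - 2} = \frac{1}{-1487} = - \frac{1}{1487}$)
$\frac{1}{H{\left(0,86 \right)} + k{\left(-93 \right)}} = \frac{1}{- \frac{1}{1487} + 48 \left(-93\right)} = \frac{1}{- \frac{1}{1487} - 4464} = \frac{1}{- \frac{6637969}{1487}} = - \frac{1487}{6637969}$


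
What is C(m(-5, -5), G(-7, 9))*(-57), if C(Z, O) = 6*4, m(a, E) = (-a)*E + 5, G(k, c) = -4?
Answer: -1368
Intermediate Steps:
m(a, E) = 5 - E*a (m(a, E) = -E*a + 5 = 5 - E*a)
C(Z, O) = 24
C(m(-5, -5), G(-7, 9))*(-57) = 24*(-57) = -1368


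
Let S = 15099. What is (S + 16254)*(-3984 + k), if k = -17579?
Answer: -676064739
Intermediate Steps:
(S + 16254)*(-3984 + k) = (15099 + 16254)*(-3984 - 17579) = 31353*(-21563) = -676064739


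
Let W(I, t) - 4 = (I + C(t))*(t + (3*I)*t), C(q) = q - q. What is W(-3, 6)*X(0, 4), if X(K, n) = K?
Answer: 0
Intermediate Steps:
C(q) = 0
W(I, t) = 4 + I*(t + 3*I*t) (W(I, t) = 4 + (I + 0)*(t + (3*I)*t) = 4 + I*(t + 3*I*t))
W(-3, 6)*X(0, 4) = (4 - 3*6 + 3*6*(-3)²)*0 = (4 - 18 + 3*6*9)*0 = (4 - 18 + 162)*0 = 148*0 = 0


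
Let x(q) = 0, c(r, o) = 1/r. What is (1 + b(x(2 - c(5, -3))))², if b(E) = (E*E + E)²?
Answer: 1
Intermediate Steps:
b(E) = (E + E²)² (b(E) = (E² + E)² = (E + E²)²)
(1 + b(x(2 - c(5, -3))))² = (1 + 0²*(1 + 0)²)² = (1 + 0*1²)² = (1 + 0*1)² = (1 + 0)² = 1² = 1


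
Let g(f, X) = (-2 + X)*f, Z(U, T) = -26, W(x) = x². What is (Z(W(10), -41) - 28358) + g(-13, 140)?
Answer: -30178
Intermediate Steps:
g(f, X) = f*(-2 + X)
(Z(W(10), -41) - 28358) + g(-13, 140) = (-26 - 28358) - 13*(-2 + 140) = -28384 - 13*138 = -28384 - 1794 = -30178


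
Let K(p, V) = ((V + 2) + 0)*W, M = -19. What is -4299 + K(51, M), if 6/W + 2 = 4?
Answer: -4350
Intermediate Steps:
W = 3 (W = 6/(-2 + 4) = 6/2 = 6*(½) = 3)
K(p, V) = 6 + 3*V (K(p, V) = ((V + 2) + 0)*3 = ((2 + V) + 0)*3 = (2 + V)*3 = 6 + 3*V)
-4299 + K(51, M) = -4299 + (6 + 3*(-19)) = -4299 + (6 - 57) = -4299 - 51 = -4350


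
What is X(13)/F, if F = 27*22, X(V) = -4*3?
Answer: -2/99 ≈ -0.020202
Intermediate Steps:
X(V) = -12
F = 594
X(13)/F = -12/594 = -12*1/594 = -2/99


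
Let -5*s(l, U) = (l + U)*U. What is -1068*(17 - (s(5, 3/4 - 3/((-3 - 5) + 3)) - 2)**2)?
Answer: -3420259053/1000000 ≈ -3420.3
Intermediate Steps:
s(l, U) = -U*(U + l)/5 (s(l, U) = -(l + U)*U/5 = -(U + l)*U/5 = -U*(U + l)/5)
-1068*(17 - (s(5, 3/4 - 3/((-3 - 5) + 3)) - 2)**2) = -1068*(17 - (-(3/4 - 3/((-3 - 5) + 3))*((3/4 - 3/((-3 - 5) + 3)) + 5)/5 - 2)**2) = -1068*(17 - (-(3*(1/4) - 3/(-8 + 3))*((3*(1/4) - 3/(-8 + 3)) + 5)/5 - 2)**2) = -1068*(17 - (-(3/4 - 3/(-5))*((3/4 - 3/(-5)) + 5)/5 - 2)**2) = -1068*(17 - (-(3/4 - 3*(-1/5))*((3/4 - 3*(-1/5)) + 5)/5 - 2)**2) = -1068*(17 - (-(3/4 + 3/5)*((3/4 + 3/5) + 5)/5 - 2)**2) = -1068*(17 - (-1/5*27/20*(27/20 + 5) - 2)**2) = -1068*(17 - (-1/5*27/20*127/20 - 2)**2) = -1068*(17 - (-3429/2000 - 2)**2) = -1068*(17 - (-7429/2000)**2) = -1068*(17 - 1*55190041/4000000) = -1068*(17 - 55190041/4000000) = -1068*12809959/4000000 = -3420259053/1000000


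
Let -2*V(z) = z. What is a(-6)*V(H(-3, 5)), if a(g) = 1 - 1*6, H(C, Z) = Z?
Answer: 25/2 ≈ 12.500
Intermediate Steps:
V(z) = -z/2
a(g) = -5 (a(g) = 1 - 6 = -5)
a(-6)*V(H(-3, 5)) = -(-5)*5/2 = -5*(-5/2) = 25/2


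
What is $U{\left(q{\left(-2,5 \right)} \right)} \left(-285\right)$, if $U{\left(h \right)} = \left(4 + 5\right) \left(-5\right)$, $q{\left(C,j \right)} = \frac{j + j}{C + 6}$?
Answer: $12825$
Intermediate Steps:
$q{\left(C,j \right)} = \frac{2 j}{6 + C}$
$U{\left(h \right)} = -45$ ($U{\left(h \right)} = 9 \left(-5\right) = -45$)
$U{\left(q{\left(-2,5 \right)} \right)} \left(-285\right) = \left(-45\right) \left(-285\right) = 12825$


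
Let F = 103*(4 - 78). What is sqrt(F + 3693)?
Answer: I*sqrt(3929) ≈ 62.682*I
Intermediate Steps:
F = -7622 (F = 103*(-74) = -7622)
sqrt(F + 3693) = sqrt(-7622 + 3693) = sqrt(-3929) = I*sqrt(3929)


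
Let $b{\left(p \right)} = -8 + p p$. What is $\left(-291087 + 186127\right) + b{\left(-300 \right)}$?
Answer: $-14968$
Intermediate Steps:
$b{\left(p \right)} = -8 + p^{2}$
$\left(-291087 + 186127\right) + b{\left(-300 \right)} = \left(-291087 + 186127\right) - \left(8 - \left(-300\right)^{2}\right) = -104960 + \left(-8 + 90000\right) = -104960 + 89992 = -14968$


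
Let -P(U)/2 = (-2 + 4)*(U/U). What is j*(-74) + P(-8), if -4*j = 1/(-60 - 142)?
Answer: -1653/404 ≈ -4.0916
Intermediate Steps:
P(U) = -4 (P(U) = -2*(-2 + 4)*U/U = -4)
j = 1/808 (j = -1/(4*(-60 - 142)) = -¼/(-202) = -¼*(-1/202) = 1/808 ≈ 0.0012376)
j*(-74) + P(-8) = (1/808)*(-74) - 4 = -37/404 - 4 = -1653/404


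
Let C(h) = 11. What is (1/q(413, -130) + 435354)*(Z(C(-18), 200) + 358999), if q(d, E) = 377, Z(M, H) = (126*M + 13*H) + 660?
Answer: 59684493473055/377 ≈ 1.5831e+11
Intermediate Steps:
Z(M, H) = 660 + 13*H + 126*M (Z(M, H) = (13*H + 126*M) + 660 = 660 + 13*H + 126*M)
(1/q(413, -130) + 435354)*(Z(C(-18), 200) + 358999) = (1/377 + 435354)*((660 + 13*200 + 126*11) + 358999) = (1/377 + 435354)*((660 + 2600 + 1386) + 358999) = 164128459*(4646 + 358999)/377 = (164128459/377)*363645 = 59684493473055/377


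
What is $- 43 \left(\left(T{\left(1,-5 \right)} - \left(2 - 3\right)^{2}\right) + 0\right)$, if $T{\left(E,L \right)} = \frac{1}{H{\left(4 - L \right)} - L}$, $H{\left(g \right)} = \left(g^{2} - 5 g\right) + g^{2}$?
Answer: $\frac{5203}{122} \approx 42.648$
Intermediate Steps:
$H{\left(g \right)} = - 5 g + 2 g^{2}$
$T{\left(E,L \right)} = \frac{1}{- L + \left(3 - 2 L\right) \left(4 - L\right)}$ ($T{\left(E,L \right)} = \frac{1}{\left(4 - L\right) \left(-5 + 2 \left(4 - L\right)\right) - L} = \frac{1}{\left(4 - L\right) \left(-5 - \left(-8 + 2 L\right)\right) - L} = \frac{1}{\left(4 - L\right) \left(3 - 2 L\right) - L} = \frac{1}{\left(3 - 2 L\right) \left(4 - L\right) - L} = \frac{1}{- L + \left(3 - 2 L\right) \left(4 - L\right)}$)
$- 43 \left(\left(T{\left(1,-5 \right)} - \left(2 - 3\right)^{2}\right) + 0\right) = - 43 \left(\left(\frac{1}{2 \left(6 + \left(-5\right)^{2} - -30\right)} - \left(2 - 3\right)^{2}\right) + 0\right) = - 43 \left(\left(\frac{1}{2 \left(6 + 25 + 30\right)} - \left(-1\right)^{2}\right) + 0\right) = - 43 \left(\left(\frac{1}{2 \cdot 61} - 1\right) + 0\right) = - 43 \left(\left(\frac{1}{2} \cdot \frac{1}{61} - 1\right) + 0\right) = - 43 \left(\left(\frac{1}{122} - 1\right) + 0\right) = - 43 \left(- \frac{121}{122} + 0\right) = \left(-43\right) \left(- \frac{121}{122}\right) = \frac{5203}{122}$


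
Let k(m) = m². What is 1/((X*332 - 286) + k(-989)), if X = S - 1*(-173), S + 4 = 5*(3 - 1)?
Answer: 1/1037263 ≈ 9.6408e-7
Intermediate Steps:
S = 6 (S = -4 + 5*(3 - 1) = -4 + 5*2 = -4 + 10 = 6)
X = 179 (X = 6 - 1*(-173) = 6 + 173 = 179)
1/((X*332 - 286) + k(-989)) = 1/((179*332 - 286) + (-989)²) = 1/((59428 - 286) + 978121) = 1/(59142 + 978121) = 1/1037263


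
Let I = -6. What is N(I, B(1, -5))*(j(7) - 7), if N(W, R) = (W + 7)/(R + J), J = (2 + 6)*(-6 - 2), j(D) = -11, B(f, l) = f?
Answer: 2/7 ≈ 0.28571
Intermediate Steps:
J = -64 (J = 8*(-8) = -64)
N(W, R) = (7 + W)/(-64 + R) (N(W, R) = (W + 7)/(R - 64) = (7 + W)/(-64 + R))
N(I, B(1, -5))*(j(7) - 7) = ((7 - 6)/(-64 + 1))*(-11 - 7) = (1/(-63))*(-18) = -1/63*1*(-18) = -1/63*(-18) = 2/7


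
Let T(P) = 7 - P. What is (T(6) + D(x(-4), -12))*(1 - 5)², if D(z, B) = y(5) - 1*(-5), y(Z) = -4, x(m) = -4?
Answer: 32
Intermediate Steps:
D(z, B) = 1 (D(z, B) = -4 - 1*(-5) = -4 + 5 = 1)
(T(6) + D(x(-4), -12))*(1 - 5)² = ((7 - 1*6) + 1)*(1 - 5)² = ((7 - 6) + 1)*(-4)² = (1 + 1)*16 = 2*16 = 32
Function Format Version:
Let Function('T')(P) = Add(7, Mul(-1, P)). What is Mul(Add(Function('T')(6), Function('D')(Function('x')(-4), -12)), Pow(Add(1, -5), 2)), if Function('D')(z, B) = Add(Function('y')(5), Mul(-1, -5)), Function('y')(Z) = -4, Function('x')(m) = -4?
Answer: 32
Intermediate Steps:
Function('D')(z, B) = 1 (Function('D')(z, B) = Add(-4, Mul(-1, -5)) = Add(-4, 5) = 1)
Mul(Add(Function('T')(6), Function('D')(Function('x')(-4), -12)), Pow(Add(1, -5), 2)) = Mul(Add(Add(7, Mul(-1, 6)), 1), Pow(Add(1, -5), 2)) = Mul(Add(Add(7, -6), 1), Pow(-4, 2)) = Mul(Add(1, 1), 16) = Mul(2, 16) = 32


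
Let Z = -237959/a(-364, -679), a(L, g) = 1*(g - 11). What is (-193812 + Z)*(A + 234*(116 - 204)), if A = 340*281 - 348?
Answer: -995852714660/69 ≈ -1.4433e+10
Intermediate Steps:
a(L, g) = -11 + g (a(L, g) = 1*(-11 + g) = -11 + g)
Z = 237959/690 (Z = -237959/(-11 - 679) = -237959/(-690) = -237959*(-1/690) = 237959/690 ≈ 344.87)
A = 95192 (A = 95540 - 348 = 95192)
(-193812 + Z)*(A + 234*(116 - 204)) = (-193812 + 237959/690)*(95192 + 234*(116 - 204)) = -133492321*(95192 + 234*(-88))/690 = -133492321*(95192 - 20592)/690 = -133492321/690*74600 = -995852714660/69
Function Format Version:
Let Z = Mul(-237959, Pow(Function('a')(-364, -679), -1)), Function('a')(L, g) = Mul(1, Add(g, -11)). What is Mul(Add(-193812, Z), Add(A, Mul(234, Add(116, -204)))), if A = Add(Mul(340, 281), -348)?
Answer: Rational(-995852714660, 69) ≈ -1.4433e+10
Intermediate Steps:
Function('a')(L, g) = Add(-11, g) (Function('a')(L, g) = Mul(1, Add(-11, g)) = Add(-11, g))
Z = Rational(237959, 690) (Z = Mul(-237959, Pow(Add(-11, -679), -1)) = Mul(-237959, Pow(-690, -1)) = Mul(-237959, Rational(-1, 690)) = Rational(237959, 690) ≈ 344.87)
A = 95192 (A = Add(95540, -348) = 95192)
Mul(Add(-193812, Z), Add(A, Mul(234, Add(116, -204)))) = Mul(Add(-193812, Rational(237959, 690)), Add(95192, Mul(234, Add(116, -204)))) = Mul(Rational(-133492321, 690), Add(95192, Mul(234, -88))) = Mul(Rational(-133492321, 690), Add(95192, -20592)) = Mul(Rational(-133492321, 690), 74600) = Rational(-995852714660, 69)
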